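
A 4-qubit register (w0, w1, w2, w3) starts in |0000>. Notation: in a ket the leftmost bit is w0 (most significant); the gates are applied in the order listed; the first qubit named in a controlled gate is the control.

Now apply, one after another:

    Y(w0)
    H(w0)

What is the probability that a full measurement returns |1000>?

Outcome |1000> occurs with probability 1/2.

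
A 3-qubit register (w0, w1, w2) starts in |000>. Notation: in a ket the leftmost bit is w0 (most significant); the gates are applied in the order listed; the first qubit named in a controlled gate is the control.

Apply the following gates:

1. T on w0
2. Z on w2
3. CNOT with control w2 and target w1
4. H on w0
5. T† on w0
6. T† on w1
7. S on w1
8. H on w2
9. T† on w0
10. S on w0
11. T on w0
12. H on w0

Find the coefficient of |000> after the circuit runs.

The final state's coefficient on |000> equals sqrt(2)*(1 + exp(I*pi/4))/4.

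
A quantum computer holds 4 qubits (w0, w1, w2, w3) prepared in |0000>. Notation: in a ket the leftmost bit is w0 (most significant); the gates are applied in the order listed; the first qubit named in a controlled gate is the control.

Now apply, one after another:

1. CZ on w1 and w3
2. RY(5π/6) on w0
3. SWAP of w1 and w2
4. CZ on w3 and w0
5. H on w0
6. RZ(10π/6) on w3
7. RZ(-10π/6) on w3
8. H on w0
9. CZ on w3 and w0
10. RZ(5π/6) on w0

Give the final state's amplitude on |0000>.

|0000> carries amplitude (-sqrt(6) + sqrt(2))*exp(7*I*pi/12)/4 in the final state. Key observation: the block from step 4 through step 9 cancels to the identity and can be dropped.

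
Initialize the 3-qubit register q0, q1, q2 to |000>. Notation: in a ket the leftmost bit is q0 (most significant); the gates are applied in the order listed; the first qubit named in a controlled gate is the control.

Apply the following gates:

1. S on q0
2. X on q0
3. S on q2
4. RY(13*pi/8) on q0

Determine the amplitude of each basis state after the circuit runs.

After the circuit, the state carries amplitude -sin(3*pi/16) on |000>, -cos(3*pi/16) on |100>, and 0 on every other basis state.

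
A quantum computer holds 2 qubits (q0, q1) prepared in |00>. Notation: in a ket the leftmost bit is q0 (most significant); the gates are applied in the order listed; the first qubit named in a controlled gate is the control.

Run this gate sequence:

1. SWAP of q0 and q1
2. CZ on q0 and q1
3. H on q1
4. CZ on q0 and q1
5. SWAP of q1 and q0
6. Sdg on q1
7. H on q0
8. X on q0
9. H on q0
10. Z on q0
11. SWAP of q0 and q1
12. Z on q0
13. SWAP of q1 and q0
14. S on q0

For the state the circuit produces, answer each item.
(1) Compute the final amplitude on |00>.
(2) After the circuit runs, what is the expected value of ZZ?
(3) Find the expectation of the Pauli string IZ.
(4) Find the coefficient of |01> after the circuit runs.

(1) |00> carries amplitude sqrt(2)/2 in the final state. Key observation: the block from step 7 through step 10 cancels to the identity and can be dropped.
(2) The observable ZZ averages to 0.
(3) In the final state, IZ has expectation 1.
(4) The amplitude on |01> is 0.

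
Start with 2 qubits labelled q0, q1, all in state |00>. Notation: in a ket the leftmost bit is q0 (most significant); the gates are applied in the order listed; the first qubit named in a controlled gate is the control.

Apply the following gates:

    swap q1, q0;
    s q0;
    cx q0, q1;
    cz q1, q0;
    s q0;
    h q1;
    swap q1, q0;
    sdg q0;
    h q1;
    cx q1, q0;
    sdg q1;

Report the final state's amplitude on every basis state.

After the circuit, the state carries amplitude 1/2 on |00>, -1/2 on |01>, -I/2 on |10>, -I/2 on |11>.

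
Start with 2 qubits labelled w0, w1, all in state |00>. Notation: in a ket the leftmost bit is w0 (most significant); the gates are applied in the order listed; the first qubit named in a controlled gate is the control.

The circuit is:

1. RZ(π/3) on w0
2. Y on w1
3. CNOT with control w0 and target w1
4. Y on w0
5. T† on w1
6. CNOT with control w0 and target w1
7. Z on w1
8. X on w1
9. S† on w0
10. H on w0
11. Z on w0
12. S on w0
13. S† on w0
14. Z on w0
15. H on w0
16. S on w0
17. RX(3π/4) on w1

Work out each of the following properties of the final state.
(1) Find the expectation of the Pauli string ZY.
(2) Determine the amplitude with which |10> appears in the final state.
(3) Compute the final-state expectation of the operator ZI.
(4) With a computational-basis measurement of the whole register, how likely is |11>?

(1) In the final state, ZY has expectation -sqrt(2)/2. Key observation: gates 9-16 undo each other exactly, leaving only the rest of the circuit to track.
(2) The amplitude on |10> is sqrt(sqrt(2) + 2)*exp(I*pi/12)/2.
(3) The expectation value of ZI is -1.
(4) The probability of measuring |11> is 1/2 - sqrt(2)/4.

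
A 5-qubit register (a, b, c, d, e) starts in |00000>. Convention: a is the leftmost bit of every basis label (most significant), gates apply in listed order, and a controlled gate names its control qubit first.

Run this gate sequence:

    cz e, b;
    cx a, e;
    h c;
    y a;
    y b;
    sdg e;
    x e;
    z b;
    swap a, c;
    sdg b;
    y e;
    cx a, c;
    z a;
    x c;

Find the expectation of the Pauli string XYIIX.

The expectation value of XYIIX is 0.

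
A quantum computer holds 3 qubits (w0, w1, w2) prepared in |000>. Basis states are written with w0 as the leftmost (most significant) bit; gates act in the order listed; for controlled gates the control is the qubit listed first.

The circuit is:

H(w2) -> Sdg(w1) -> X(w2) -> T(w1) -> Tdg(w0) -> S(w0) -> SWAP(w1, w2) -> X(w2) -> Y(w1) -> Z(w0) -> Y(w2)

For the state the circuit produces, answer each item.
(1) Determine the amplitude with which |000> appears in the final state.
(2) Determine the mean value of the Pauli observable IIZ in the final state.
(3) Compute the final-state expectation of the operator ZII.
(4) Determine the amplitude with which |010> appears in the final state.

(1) |000> carries amplitude -sqrt(2)/2 in the final state.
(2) The expectation value of IIZ is 1.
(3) The expectation value of ZII is 1.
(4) |010> carries amplitude sqrt(2)/2 in the final state.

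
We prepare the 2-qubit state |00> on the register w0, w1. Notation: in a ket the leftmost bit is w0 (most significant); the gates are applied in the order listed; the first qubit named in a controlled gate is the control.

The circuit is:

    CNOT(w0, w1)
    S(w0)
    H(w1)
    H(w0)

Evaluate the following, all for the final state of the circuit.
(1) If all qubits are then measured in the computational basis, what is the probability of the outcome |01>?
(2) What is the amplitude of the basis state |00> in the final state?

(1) A full measurement returns |01> with probability 1/4.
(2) The amplitude on |00> is 1/2.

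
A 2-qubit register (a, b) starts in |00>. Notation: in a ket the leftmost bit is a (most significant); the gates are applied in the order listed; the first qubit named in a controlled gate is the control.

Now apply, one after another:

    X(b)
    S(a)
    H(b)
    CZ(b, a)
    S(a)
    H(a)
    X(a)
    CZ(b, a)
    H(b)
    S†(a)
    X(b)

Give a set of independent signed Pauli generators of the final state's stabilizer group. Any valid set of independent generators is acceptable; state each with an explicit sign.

The final state is stabilized by the group generated by -XY, +ZZ; other independent generating sets are equally valid.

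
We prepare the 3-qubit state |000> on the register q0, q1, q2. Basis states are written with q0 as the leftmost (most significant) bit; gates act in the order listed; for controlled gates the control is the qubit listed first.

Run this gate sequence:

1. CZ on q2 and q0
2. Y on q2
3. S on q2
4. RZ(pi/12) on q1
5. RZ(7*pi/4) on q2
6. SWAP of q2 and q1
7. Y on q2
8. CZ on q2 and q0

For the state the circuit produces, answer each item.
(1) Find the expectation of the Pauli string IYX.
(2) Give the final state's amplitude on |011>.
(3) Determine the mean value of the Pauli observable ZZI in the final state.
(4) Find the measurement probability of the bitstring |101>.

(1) The observable IYX averages to 0.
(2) The final state's coefficient on |011> equals exp(I*pi/3).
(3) In the final state, ZZI has expectation -1.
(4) A full measurement returns |101> with probability 0.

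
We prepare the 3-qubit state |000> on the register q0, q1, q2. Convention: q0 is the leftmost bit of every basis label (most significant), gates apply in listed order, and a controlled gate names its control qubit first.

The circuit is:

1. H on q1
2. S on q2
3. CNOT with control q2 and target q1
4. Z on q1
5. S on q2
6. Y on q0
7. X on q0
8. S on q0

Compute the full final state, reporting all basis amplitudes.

After the circuit, the state carries amplitude sqrt(2)*I/2 on |000>, -sqrt(2)*I/2 on |010>, and 0 on every other basis state.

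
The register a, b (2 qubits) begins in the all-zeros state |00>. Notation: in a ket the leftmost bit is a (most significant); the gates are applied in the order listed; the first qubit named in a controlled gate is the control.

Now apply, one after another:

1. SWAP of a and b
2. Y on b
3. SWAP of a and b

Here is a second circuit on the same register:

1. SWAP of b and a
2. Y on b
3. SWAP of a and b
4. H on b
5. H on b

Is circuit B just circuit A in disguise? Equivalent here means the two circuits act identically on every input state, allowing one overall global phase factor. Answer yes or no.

Yes: on every input state the two circuits agree up to one overall phase factor.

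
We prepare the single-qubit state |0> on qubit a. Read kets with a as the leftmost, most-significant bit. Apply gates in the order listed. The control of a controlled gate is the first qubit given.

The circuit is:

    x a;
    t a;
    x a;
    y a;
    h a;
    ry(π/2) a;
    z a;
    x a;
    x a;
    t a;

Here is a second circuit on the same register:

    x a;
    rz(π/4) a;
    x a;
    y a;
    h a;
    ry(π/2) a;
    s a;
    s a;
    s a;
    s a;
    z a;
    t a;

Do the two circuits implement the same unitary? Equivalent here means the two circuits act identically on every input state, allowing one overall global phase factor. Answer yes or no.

Yes: on every input state the two circuits agree up to one overall phase factor.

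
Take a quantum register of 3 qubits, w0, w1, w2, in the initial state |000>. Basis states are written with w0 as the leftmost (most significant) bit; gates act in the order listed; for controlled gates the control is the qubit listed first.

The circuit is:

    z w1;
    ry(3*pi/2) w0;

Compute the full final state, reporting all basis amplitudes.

The final amplitudes are -sqrt(2)/2 on |000>, sqrt(2)/2 on |100>, and 0 on every other basis state.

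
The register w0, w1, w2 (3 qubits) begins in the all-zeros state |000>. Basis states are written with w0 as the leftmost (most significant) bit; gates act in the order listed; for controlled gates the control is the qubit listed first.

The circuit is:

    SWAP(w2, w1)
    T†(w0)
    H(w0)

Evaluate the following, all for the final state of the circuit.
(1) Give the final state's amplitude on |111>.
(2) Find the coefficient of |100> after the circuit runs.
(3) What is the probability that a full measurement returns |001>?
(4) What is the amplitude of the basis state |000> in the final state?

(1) The amplitude on |111> is 0.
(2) |100> carries amplitude sqrt(2)/2 in the final state.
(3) A full measurement returns |001> with probability 0.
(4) The amplitude on |000> is sqrt(2)/2.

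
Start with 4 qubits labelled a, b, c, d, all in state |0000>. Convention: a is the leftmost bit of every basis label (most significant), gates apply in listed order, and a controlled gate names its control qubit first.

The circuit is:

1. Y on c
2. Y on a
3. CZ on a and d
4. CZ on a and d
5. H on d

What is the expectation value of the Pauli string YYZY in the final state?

The expectation value of YYZY is 0. Key observation: the block from step 3 through step 4 cancels to the identity and can be dropped.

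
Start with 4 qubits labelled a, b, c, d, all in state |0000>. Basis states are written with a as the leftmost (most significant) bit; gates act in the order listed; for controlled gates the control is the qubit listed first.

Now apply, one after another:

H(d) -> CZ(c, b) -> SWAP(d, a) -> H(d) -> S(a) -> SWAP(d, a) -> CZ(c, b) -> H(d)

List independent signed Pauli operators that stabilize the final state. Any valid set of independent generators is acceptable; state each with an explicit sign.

One valid set of independent stabilizer generators is +XIII, -IIIY, +IZII, +IIZI (any independent generating set of the same group is equally correct).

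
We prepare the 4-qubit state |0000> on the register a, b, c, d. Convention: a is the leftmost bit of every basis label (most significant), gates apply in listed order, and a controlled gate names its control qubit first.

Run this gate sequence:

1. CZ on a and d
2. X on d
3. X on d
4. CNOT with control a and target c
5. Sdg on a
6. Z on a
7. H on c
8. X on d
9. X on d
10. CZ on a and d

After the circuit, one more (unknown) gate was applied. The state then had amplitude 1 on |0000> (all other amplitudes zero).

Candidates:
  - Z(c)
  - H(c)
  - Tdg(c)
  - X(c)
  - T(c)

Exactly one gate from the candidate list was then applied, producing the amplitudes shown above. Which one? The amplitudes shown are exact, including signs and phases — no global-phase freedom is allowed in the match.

The applied gate was H(c).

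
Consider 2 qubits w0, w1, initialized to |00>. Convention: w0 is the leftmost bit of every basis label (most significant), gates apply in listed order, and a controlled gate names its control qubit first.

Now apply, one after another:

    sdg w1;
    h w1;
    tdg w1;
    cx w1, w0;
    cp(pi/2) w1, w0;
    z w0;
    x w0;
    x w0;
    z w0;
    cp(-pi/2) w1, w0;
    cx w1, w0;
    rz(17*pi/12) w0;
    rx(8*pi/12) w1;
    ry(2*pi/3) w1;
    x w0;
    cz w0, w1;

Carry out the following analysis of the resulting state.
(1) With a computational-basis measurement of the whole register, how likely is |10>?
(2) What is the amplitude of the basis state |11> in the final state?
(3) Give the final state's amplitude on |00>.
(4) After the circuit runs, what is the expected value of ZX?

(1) Outcome |10> occurs with probability 1/2 - sqrt(6)/16. Key observation: gates 4-11 undo each other exactly, leaving only the rest of the circuit to track.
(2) The amplitude on |11> is (sqrt(6)*(1 - I)*exp(I*pi/4) + sqrt(2)*(1 - 3*I))*exp(I*pi/24)/8.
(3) The final state's coefficient on |00> equals 0.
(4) The observable ZX averages to -5*sqrt(2)/8.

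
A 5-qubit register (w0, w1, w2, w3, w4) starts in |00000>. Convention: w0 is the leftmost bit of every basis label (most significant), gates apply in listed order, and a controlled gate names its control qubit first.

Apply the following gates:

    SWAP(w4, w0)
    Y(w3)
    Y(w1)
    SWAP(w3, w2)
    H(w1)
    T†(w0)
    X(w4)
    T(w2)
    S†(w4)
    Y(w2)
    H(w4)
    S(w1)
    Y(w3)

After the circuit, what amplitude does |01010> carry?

The final state's coefficient on |01010> equals exp(I*pi/4)/2.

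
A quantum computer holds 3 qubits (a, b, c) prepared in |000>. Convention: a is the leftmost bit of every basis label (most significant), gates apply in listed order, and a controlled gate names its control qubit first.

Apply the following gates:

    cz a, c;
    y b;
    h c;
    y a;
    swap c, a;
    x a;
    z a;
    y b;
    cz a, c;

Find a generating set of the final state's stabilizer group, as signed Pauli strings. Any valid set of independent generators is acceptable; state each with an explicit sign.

The final state is stabilized by the group generated by +XII, +IZI, -IIZ; other independent generating sets are equally valid.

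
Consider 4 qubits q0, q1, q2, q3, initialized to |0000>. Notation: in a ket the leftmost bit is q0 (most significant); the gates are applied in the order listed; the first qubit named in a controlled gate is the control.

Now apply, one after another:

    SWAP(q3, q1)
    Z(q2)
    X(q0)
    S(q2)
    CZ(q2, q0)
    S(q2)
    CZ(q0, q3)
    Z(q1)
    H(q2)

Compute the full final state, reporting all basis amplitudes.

After the circuit, the state carries amplitude sqrt(2)/2 on |1000>, sqrt(2)/2 on |1010>, and 0 on every other basis state.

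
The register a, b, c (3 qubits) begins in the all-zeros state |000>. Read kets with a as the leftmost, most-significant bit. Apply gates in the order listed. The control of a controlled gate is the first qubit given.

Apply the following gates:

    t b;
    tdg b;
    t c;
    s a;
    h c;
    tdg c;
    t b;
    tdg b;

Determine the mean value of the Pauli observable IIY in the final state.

The expectation value of IIY is -sqrt(2)/2.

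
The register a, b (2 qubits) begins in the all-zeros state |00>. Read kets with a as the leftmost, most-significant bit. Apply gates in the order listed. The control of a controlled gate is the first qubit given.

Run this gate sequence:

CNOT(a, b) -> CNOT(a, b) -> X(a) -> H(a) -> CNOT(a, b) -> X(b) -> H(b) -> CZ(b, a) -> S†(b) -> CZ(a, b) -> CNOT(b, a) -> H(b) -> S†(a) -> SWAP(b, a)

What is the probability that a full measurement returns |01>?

The probability of measuring |01> is 1/4. Key observation: the block from step 1 through step 2 cancels to the identity and can be dropped.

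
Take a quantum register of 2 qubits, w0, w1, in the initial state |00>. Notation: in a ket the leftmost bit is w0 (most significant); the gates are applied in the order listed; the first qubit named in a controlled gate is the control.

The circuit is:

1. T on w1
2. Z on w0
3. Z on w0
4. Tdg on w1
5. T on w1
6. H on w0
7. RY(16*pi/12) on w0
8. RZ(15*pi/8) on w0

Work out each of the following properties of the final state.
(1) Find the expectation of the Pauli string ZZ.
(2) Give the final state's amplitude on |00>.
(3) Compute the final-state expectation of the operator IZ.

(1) In the final state, ZZ has expectation sqrt(3)/2. Key observation: gates 1-4 undo each other exactly, leaving only the rest of the circuit to track.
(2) The final state's coefficient on |00> equals (sqrt(2) + sqrt(6))*exp(I*pi/16)/4.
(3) The expectation value of IZ is 1.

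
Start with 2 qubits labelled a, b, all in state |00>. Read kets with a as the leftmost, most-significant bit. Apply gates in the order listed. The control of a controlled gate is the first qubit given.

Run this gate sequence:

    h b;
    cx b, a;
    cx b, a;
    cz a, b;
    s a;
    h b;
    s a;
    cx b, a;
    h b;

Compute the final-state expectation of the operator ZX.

The expectation value of ZX is 1.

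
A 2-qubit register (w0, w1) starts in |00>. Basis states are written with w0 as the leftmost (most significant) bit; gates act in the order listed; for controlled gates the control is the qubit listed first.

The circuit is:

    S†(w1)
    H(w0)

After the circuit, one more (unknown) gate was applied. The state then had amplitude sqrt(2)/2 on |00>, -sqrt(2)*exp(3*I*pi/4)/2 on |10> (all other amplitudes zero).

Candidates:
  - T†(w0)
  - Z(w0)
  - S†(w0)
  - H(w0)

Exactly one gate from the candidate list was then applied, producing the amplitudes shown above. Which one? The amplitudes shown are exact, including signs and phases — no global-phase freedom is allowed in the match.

The unique candidate consistent with the amplitudes is T†(w0).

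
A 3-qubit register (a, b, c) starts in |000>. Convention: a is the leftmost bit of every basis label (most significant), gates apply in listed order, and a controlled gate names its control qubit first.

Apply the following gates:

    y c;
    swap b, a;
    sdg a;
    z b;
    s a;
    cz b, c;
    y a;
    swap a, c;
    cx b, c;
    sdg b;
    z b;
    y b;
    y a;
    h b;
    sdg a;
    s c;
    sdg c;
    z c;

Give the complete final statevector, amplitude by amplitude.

The final amplitudes are sqrt(2)/2 on |001>, -sqrt(2)/2 on |011>, and 0 on every other basis state. Key observation: gates 16-17 undo each other exactly, leaving only the rest of the circuit to track.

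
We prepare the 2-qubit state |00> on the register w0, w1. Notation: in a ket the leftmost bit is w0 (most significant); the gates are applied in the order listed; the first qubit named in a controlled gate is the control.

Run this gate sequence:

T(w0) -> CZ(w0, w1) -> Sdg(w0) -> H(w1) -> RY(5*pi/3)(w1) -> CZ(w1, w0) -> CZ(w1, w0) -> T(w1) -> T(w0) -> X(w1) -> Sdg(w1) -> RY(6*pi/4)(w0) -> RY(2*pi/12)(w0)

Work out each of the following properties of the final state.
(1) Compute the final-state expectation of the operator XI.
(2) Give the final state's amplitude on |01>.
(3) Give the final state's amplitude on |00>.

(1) The observable XI averages to -sqrt(3)/2. Key observation: the block from step 6 through step 7 cancels to the identity and can be dropped.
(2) The amplitude on |01> is I*(-3*sqrt(2) - sqrt(6))/8.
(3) The final state's coefficient on |00> equals (-sqrt(6) + 3*sqrt(2))*exp(I*pi/4)/8.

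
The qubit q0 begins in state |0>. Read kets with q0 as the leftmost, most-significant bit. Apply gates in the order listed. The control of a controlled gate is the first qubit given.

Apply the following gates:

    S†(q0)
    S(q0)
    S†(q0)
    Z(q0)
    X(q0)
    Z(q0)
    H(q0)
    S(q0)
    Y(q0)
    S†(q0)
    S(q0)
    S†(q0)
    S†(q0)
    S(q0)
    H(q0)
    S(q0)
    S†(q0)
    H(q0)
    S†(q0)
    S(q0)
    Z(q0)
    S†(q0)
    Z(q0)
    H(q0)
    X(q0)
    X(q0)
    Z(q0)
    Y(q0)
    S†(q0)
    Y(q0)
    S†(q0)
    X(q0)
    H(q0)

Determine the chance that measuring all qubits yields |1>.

The probability of measuring |1> is 1/2.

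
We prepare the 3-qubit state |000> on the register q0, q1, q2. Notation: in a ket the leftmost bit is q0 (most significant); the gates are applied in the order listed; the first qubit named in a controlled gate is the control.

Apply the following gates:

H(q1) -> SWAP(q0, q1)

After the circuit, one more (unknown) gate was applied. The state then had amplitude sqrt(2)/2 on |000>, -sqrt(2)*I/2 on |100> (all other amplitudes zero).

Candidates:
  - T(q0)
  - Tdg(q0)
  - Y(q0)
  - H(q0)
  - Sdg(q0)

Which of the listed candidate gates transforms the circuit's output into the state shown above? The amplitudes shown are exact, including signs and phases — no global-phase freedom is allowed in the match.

The applied gate was Sdg(q0).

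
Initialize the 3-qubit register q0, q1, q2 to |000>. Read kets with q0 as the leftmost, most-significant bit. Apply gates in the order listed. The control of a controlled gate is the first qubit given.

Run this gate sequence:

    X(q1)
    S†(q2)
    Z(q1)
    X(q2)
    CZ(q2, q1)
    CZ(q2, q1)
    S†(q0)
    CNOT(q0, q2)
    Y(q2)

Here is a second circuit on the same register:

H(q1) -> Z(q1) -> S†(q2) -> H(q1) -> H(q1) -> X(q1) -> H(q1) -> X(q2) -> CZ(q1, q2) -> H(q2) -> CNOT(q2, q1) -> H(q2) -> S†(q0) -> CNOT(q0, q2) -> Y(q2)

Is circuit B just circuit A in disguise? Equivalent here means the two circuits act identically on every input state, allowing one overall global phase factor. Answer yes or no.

No — the two circuits implement different unitaries, even allowing a global phase.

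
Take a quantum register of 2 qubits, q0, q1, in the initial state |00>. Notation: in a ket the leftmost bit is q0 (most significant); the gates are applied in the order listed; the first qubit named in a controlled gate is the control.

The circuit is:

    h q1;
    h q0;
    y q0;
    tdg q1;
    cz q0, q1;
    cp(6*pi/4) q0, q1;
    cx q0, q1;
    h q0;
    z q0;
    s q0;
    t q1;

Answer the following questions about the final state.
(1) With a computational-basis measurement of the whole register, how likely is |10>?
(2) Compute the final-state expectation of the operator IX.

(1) Outcome |10> occurs with probability sqrt(2)/8 + 1/4.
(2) In the final state, IX has expectation 1.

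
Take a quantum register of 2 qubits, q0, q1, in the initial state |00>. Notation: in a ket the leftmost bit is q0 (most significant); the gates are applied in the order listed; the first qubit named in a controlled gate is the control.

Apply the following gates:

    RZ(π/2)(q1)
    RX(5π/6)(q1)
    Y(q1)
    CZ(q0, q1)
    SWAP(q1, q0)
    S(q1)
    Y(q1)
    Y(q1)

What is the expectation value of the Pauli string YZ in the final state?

The observable YZ averages to -1/2.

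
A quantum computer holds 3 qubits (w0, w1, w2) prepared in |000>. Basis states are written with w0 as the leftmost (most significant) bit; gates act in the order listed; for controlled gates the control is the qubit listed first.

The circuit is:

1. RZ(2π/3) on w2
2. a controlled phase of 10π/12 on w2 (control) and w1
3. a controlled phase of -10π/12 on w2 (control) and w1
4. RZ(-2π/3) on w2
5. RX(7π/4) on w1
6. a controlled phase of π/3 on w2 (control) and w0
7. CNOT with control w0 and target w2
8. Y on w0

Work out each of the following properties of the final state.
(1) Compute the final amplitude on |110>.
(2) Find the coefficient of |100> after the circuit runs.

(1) The amplitude on |110> is sqrt(2 - sqrt(2))/2.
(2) |100> carries amplitude -I*sqrt(sqrt(2) + 2)/2 in the final state.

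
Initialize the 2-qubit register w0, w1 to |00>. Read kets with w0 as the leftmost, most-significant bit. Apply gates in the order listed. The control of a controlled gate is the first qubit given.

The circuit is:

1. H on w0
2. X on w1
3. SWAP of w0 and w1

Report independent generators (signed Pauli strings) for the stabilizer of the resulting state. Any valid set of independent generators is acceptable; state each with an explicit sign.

One valid set of independent stabilizer generators is +IX, -ZI (any independent generating set of the same group is equally correct).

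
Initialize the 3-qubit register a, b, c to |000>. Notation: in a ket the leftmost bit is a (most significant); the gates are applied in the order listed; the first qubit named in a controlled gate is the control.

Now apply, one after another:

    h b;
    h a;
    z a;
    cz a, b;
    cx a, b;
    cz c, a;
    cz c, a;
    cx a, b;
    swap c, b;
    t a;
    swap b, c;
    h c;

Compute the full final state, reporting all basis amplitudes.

The final amplitudes are sqrt(2)/4 on |000>, sqrt(2)/4 on |001>, sqrt(2)/4 on |010>, sqrt(2)/4 on |011>, -sqrt(2)*exp(I*pi/4)/4 on |100>, -sqrt(2)*exp(I*pi/4)/4 on |101>, sqrt(2)*exp(I*pi/4)/4 on |110>, sqrt(2)*exp(I*pi/4)/4 on |111>. Key observation: the block from step 5 through step 8 cancels to the identity and can be dropped.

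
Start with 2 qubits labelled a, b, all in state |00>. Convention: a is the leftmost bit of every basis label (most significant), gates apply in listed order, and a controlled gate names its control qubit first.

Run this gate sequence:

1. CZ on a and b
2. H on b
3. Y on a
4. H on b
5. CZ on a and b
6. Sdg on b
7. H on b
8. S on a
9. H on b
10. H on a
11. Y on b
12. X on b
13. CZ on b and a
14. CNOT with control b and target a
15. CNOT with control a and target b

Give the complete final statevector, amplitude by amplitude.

After the circuit, the state carries amplitude -sqrt(2)*I/2 on |00>, 0 on |01>, 0 on |10>, sqrt(2)*I/2 on |11>.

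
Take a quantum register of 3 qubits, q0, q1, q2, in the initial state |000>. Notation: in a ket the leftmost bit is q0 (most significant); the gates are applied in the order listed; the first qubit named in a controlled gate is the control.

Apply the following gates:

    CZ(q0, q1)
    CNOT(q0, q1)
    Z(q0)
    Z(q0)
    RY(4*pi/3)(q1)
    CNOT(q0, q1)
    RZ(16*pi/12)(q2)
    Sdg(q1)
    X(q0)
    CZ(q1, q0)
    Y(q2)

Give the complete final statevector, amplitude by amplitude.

The final amplitudes are exp(5*I*pi/6)/2 on |101>, sqrt(3)*exp(I*pi/3)/2 on |111>, and 0 on every other basis state.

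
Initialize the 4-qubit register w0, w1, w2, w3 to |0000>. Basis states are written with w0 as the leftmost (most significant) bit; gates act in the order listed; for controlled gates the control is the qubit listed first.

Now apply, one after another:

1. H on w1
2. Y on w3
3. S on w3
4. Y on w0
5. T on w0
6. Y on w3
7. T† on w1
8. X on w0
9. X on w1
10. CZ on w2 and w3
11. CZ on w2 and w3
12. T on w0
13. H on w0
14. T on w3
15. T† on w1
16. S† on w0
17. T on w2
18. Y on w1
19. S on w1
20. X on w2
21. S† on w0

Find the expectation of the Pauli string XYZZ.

The observable XYZZ averages to -1.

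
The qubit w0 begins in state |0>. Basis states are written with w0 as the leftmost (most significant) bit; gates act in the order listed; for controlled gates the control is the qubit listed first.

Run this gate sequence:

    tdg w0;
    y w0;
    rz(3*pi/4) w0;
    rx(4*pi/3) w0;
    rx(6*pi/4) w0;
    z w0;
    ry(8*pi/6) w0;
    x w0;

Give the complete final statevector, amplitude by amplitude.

The final amplitudes are (-3*sqrt(2) - sqrt(6) - sqrt(6)*I + sqrt(2)*I)*exp(3*I*pi/8)/8 on |0>, (sqrt(2) + sqrt(6) - 3*sqrt(2)*I + sqrt(6)*I)*exp(3*I*pi/8)/8 on |1>.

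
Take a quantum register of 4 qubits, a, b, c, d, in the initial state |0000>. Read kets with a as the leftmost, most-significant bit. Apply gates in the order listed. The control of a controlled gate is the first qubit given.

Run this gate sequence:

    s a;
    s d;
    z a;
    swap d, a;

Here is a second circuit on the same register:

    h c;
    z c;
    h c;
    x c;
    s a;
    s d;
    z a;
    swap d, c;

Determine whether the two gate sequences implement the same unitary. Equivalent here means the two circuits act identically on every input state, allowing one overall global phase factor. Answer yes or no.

No: there is an input state on which the two circuits produce genuinely different outputs (not merely differing by a phase).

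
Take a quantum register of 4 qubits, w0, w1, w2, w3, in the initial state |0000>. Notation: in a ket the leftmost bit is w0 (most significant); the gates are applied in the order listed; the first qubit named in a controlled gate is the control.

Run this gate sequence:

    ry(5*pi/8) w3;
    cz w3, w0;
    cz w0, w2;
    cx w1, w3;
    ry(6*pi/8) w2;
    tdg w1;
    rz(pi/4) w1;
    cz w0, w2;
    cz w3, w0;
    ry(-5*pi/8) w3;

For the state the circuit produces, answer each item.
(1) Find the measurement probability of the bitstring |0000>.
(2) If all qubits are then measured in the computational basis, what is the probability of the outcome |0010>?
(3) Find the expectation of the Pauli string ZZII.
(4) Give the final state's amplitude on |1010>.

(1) A full measurement returns |0000> with probability 1/2 - sqrt(2)/4.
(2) A full measurement returns |0010> with probability sqrt(2)/4 + 1/2.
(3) In the final state, ZZII has expectation 1.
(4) |1010> carries amplitude 0 in the final state.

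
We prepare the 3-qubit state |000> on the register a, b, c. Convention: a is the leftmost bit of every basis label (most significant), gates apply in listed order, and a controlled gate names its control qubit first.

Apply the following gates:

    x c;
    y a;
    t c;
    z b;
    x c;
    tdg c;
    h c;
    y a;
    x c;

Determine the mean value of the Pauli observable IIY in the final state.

The expectation value of IIY is 0.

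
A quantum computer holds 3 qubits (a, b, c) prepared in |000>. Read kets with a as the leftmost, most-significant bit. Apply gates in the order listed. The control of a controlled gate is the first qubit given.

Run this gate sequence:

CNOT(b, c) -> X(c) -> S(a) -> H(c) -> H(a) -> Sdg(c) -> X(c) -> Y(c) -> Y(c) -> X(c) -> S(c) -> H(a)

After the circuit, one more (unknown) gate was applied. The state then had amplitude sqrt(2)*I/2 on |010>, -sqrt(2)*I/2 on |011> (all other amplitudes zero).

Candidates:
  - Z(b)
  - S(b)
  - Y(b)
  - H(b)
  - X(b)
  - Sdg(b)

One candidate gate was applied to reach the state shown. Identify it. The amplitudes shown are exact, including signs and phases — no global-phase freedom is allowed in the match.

The applied gate was Y(b). Key observation: the block from step 5 through step 12 cancels to the identity and can be dropped.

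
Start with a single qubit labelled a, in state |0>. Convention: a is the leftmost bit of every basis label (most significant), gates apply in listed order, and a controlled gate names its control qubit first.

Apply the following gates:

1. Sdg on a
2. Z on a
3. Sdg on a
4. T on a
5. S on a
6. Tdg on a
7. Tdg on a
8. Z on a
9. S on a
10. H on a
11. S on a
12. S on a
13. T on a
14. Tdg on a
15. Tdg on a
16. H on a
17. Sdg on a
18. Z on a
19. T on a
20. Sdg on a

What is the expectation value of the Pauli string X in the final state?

In the final state, X has expectation 1/2.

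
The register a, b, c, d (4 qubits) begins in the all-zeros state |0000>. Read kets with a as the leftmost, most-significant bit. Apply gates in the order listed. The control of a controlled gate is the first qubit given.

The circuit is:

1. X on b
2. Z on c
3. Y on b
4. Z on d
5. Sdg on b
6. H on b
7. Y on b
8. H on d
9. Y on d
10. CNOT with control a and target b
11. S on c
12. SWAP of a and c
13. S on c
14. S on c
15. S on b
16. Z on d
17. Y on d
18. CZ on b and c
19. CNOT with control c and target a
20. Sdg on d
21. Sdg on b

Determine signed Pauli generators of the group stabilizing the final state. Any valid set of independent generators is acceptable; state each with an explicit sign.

The final state is stabilized by the group generated by -IXII, +IIIY, +ZIII, +IIZI; other independent generating sets are equally valid.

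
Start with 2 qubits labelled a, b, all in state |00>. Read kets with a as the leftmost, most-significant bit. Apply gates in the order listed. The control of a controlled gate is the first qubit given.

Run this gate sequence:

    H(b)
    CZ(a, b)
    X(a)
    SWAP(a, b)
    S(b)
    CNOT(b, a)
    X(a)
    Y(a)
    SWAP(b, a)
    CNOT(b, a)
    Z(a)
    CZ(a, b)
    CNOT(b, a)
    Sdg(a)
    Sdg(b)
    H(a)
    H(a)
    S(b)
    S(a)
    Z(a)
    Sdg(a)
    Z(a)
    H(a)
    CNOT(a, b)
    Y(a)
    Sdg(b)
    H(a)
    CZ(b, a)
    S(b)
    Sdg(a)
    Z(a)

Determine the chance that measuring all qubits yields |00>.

A full measurement returns |00> with probability 1/2. Key observation: steps 14-19 multiply out to the identity, so the circuit reduces to the remaining gates.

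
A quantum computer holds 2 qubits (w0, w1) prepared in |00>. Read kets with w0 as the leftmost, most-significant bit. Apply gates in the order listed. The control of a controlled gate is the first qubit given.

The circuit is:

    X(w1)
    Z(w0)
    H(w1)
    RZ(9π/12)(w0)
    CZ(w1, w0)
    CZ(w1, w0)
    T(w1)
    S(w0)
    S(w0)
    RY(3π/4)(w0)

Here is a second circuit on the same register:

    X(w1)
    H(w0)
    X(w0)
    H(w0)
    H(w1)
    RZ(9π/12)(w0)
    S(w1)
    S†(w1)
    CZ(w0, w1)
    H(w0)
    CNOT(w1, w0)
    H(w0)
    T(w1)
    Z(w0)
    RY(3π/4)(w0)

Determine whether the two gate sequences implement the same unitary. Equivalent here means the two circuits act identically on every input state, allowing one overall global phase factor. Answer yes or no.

Yes, they are equivalent — the unitaries differ by at most a global phase.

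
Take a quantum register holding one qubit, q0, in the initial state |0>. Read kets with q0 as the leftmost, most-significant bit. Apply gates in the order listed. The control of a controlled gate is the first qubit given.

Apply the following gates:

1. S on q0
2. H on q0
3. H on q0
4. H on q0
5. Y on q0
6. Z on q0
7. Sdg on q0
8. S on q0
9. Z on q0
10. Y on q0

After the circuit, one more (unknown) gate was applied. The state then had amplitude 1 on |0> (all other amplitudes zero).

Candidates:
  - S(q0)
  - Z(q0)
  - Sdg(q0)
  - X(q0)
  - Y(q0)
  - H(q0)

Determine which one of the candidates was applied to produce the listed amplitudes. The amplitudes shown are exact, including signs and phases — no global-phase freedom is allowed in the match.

It was H(q0) that produced the state shown. Key observation: the block from step 5 through step 10 cancels to the identity and can be dropped.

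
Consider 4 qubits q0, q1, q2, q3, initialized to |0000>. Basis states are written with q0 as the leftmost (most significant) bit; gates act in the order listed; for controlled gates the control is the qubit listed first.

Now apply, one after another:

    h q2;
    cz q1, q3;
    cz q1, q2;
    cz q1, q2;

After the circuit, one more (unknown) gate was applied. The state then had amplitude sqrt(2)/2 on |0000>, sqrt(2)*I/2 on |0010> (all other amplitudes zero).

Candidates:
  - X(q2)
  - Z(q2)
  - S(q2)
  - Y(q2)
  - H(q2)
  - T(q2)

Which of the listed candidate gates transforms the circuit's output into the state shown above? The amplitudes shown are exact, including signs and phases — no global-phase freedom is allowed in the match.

The unique candidate consistent with the amplitudes is S(q2).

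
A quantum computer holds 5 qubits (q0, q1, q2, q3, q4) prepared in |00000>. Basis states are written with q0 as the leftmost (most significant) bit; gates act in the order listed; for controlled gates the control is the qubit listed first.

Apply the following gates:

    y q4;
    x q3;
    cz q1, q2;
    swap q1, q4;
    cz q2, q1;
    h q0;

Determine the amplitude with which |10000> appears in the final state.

The amplitude on |10000> is 0.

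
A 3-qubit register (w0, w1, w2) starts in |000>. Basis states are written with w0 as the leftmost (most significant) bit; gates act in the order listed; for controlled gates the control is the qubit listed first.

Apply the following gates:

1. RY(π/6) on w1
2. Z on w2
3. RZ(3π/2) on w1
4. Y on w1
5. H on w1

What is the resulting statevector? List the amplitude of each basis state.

The resulting statevector has amplitude (-1 + sqrt(3) - sqrt(3)*I - I)*exp(I*pi/4)/4 on |000>, (-1 + sqrt(3) + I + sqrt(3)*I)*exp(I*pi/4)/4 on |010>, and 0 on every other basis state.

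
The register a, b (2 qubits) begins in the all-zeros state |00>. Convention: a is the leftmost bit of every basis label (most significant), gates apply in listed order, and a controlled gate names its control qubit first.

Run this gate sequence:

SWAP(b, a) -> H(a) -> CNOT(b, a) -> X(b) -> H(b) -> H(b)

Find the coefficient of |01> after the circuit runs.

The final state's coefficient on |01> equals sqrt(2)/2.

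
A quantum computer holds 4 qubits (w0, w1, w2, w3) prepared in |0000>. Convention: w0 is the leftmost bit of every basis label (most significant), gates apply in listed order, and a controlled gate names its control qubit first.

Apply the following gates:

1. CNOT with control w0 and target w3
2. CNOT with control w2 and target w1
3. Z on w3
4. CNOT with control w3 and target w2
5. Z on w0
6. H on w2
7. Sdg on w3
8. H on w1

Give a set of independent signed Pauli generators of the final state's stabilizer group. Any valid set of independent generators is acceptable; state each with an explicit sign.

The stabilizer group can be generated by +IXII, +IIXI, +ZIII, +IIIZ, among other valid generating sets.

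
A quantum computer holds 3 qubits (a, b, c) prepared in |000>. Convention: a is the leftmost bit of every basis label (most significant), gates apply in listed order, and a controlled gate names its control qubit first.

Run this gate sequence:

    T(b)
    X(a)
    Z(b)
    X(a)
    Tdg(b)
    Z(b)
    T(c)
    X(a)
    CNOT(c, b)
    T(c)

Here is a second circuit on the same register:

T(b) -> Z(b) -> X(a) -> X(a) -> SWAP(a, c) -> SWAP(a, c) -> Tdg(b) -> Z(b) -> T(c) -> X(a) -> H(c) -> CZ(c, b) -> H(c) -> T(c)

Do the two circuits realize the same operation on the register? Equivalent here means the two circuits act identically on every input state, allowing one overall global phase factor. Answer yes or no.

No, they are not equivalent — no single phase factor reconciles the two unitaries.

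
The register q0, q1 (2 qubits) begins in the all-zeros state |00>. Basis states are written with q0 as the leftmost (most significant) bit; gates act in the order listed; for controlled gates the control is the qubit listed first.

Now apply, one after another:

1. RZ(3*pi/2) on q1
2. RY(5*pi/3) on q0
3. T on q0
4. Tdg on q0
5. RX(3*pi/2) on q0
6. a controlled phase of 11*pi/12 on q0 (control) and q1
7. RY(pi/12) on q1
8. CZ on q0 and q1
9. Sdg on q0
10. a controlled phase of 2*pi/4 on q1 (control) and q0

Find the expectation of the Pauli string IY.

The expectation value of IY is -sqrt(6)/8 + sqrt(2)/8.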